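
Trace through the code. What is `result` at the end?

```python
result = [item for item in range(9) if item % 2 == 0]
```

Let's trace through this code step by step.

Initialize: result = [item for item in range(9) if item % 2 == 0]

After execution: result = [0, 2, 4, 6, 8]
[0, 2, 4, 6, 8]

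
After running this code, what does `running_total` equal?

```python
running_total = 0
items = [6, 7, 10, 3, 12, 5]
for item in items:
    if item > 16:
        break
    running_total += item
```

Let's trace through this code step by step.

Initialize: running_total = 0
Initialize: items = [6, 7, 10, 3, 12, 5]
Entering loop: for item in items:

After execution: running_total = 43
43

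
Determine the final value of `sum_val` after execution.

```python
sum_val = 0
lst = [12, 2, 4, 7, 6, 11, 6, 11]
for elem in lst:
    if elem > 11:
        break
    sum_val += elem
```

Let's trace through this code step by step.

Initialize: sum_val = 0
Initialize: lst = [12, 2, 4, 7, 6, 11, 6, 11]
Entering loop: for elem in lst:

After execution: sum_val = 0
0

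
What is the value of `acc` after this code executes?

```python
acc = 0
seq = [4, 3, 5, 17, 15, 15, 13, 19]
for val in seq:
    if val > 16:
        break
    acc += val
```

Let's trace through this code step by step.

Initialize: acc = 0
Initialize: seq = [4, 3, 5, 17, 15, 15, 13, 19]
Entering loop: for val in seq:

After execution: acc = 12
12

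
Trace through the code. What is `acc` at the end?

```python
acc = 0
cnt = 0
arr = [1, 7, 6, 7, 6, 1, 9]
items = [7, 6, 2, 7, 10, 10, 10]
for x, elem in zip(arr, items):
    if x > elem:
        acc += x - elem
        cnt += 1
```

Let's trace through this code step by step.

Initialize: acc = 0
Initialize: cnt = 0
Initialize: arr = [1, 7, 6, 7, 6, 1, 9]
Initialize: items = [7, 6, 2, 7, 10, 10, 10]
Entering loop: for x, elem in zip(arr, items):

After execution: acc = 5
5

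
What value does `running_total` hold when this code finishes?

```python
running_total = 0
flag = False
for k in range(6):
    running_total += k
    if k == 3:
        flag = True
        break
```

Let's trace through this code step by step.

Initialize: running_total = 0
Initialize: flag = False
Entering loop: for k in range(6):

After execution: running_total = 6
6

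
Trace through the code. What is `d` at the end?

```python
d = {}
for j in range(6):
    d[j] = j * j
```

Let's trace through this code step by step.

Initialize: d = {}
Entering loop: for j in range(6):

After execution: d = {0: 0, 1: 1, 2: 4, 3: 9, 4: 16, 5: 25}
{0: 0, 1: 1, 2: 4, 3: 9, 4: 16, 5: 25}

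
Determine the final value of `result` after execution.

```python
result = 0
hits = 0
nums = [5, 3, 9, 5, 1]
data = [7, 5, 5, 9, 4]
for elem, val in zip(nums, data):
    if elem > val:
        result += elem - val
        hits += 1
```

Let's trace through this code step by step.

Initialize: result = 0
Initialize: hits = 0
Initialize: nums = [5, 3, 9, 5, 1]
Initialize: data = [7, 5, 5, 9, 4]
Entering loop: for elem, val in zip(nums, data):

After execution: result = 4
4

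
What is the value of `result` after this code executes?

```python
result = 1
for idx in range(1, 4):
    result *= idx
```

Let's trace through this code step by step.

Initialize: result = 1
Entering loop: for idx in range(1, 4):

After execution: result = 6
6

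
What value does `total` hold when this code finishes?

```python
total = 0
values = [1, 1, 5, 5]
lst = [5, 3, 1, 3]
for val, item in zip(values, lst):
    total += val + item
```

Let's trace through this code step by step.

Initialize: total = 0
Initialize: values = [1, 1, 5, 5]
Initialize: lst = [5, 3, 1, 3]
Entering loop: for val, item in zip(values, lst):

After execution: total = 24
24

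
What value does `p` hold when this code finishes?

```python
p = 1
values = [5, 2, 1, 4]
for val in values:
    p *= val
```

Let's trace through this code step by step.

Initialize: p = 1
Initialize: values = [5, 2, 1, 4]
Entering loop: for val in values:

After execution: p = 40
40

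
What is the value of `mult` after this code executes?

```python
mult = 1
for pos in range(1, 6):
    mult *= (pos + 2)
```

Let's trace through this code step by step.

Initialize: mult = 1
Entering loop: for pos in range(1, 6):

After execution: mult = 2520
2520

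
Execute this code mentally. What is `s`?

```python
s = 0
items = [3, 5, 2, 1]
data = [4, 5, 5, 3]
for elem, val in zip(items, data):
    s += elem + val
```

Let's trace through this code step by step.

Initialize: s = 0
Initialize: items = [3, 5, 2, 1]
Initialize: data = [4, 5, 5, 3]
Entering loop: for elem, val in zip(items, data):

After execution: s = 28
28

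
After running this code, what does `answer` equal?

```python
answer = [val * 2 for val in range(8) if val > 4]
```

Let's trace through this code step by step.

Initialize: answer = [val * 2 for val in range(8) if val > 4]

After execution: answer = [10, 12, 14]
[10, 12, 14]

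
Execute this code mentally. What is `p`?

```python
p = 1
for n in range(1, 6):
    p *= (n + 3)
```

Let's trace through this code step by step.

Initialize: p = 1
Entering loop: for n in range(1, 6):

After execution: p = 6720
6720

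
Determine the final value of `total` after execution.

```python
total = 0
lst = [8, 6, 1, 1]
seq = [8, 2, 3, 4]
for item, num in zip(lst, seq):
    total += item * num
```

Let's trace through this code step by step.

Initialize: total = 0
Initialize: lst = [8, 6, 1, 1]
Initialize: seq = [8, 2, 3, 4]
Entering loop: for item, num in zip(lst, seq):

After execution: total = 83
83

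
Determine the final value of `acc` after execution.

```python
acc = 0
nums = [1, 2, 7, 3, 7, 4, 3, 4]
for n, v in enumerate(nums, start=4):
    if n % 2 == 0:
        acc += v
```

Let's trace through this code step by step.

Initialize: acc = 0
Initialize: nums = [1, 2, 7, 3, 7, 4, 3, 4]
Entering loop: for n, v in enumerate(nums, start=4):

After execution: acc = 18
18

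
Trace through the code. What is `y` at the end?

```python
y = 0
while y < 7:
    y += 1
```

Let's trace through this code step by step.

Initialize: y = 0
Entering loop: while y < 7:

After execution: y = 7
7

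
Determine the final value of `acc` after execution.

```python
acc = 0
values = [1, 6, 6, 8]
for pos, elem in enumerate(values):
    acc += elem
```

Let's trace through this code step by step.

Initialize: acc = 0
Initialize: values = [1, 6, 6, 8]
Entering loop: for pos, elem in enumerate(values):

After execution: acc = 21
21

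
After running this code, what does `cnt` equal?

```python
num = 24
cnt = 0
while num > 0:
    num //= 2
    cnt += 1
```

Let's trace through this code step by step.

Initialize: num = 24
Initialize: cnt = 0
Entering loop: while num > 0:

After execution: cnt = 5
5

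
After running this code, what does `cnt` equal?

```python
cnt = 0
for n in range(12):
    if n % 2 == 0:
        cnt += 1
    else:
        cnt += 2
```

Let's trace through this code step by step.

Initialize: cnt = 0
Entering loop: for n in range(12):

After execution: cnt = 18
18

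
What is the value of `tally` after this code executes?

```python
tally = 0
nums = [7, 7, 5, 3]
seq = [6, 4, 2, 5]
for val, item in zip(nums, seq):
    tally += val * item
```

Let's trace through this code step by step.

Initialize: tally = 0
Initialize: nums = [7, 7, 5, 3]
Initialize: seq = [6, 4, 2, 5]
Entering loop: for val, item in zip(nums, seq):

After execution: tally = 95
95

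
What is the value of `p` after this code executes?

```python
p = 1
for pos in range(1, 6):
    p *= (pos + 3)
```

Let's trace through this code step by step.

Initialize: p = 1
Entering loop: for pos in range(1, 6):

After execution: p = 6720
6720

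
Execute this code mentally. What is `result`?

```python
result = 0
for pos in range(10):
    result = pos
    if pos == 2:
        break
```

Let's trace through this code step by step.

Initialize: result = 0
Entering loop: for pos in range(10):

After execution: result = 2
2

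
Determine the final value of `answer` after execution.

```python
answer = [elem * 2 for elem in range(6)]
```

Let's trace through this code step by step.

Initialize: answer = [elem * 2 for elem in range(6)]

After execution: answer = [0, 2, 4, 6, 8, 10]
[0, 2, 4, 6, 8, 10]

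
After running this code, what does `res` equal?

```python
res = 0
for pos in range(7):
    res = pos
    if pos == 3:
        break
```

Let's trace through this code step by step.

Initialize: res = 0
Entering loop: for pos in range(7):

After execution: res = 3
3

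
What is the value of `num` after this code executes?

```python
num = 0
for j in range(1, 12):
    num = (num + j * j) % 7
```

Let's trace through this code step by step.

Initialize: num = 0
Entering loop: for j in range(1, 12):

After execution: num = 2
2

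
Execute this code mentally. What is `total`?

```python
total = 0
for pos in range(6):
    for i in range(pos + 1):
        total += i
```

Let's trace through this code step by step.

Initialize: total = 0
Entering loop: for pos in range(6):

After execution: total = 35
35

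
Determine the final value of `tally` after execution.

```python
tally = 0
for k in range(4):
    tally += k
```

Let's trace through this code step by step.

Initialize: tally = 0
Entering loop: for k in range(4):

After execution: tally = 6
6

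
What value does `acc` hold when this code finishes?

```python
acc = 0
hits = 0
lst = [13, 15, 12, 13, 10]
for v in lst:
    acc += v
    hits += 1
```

Let's trace through this code step by step.

Initialize: acc = 0
Initialize: hits = 0
Initialize: lst = [13, 15, 12, 13, 10]
Entering loop: for v in lst:

After execution: acc = 63
63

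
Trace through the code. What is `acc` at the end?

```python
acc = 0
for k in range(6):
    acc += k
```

Let's trace through this code step by step.

Initialize: acc = 0
Entering loop: for k in range(6):

After execution: acc = 15
15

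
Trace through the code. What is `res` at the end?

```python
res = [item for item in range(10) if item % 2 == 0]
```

Let's trace through this code step by step.

Initialize: res = [item for item in range(10) if item % 2 == 0]

After execution: res = [0, 2, 4, 6, 8]
[0, 2, 4, 6, 8]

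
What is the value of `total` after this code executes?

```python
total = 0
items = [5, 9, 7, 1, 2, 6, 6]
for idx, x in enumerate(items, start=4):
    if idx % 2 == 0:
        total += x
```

Let's trace through this code step by step.

Initialize: total = 0
Initialize: items = [5, 9, 7, 1, 2, 6, 6]
Entering loop: for idx, x in enumerate(items, start=4):

After execution: total = 20
20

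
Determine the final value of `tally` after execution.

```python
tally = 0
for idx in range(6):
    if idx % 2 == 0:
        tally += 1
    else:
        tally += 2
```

Let's trace through this code step by step.

Initialize: tally = 0
Entering loop: for idx in range(6):

After execution: tally = 9
9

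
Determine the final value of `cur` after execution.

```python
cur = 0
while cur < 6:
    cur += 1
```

Let's trace through this code step by step.

Initialize: cur = 0
Entering loop: while cur < 6:

After execution: cur = 6
6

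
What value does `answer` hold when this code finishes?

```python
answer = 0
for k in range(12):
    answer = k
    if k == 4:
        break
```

Let's trace through this code step by step.

Initialize: answer = 0
Entering loop: for k in range(12):

After execution: answer = 4
4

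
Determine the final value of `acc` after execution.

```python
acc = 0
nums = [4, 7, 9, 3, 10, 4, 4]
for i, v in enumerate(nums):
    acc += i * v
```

Let's trace through this code step by step.

Initialize: acc = 0
Initialize: nums = [4, 7, 9, 3, 10, 4, 4]
Entering loop: for i, v in enumerate(nums):

After execution: acc = 118
118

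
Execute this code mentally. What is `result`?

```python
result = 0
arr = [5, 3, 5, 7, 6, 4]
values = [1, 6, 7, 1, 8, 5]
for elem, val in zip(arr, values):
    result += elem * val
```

Let's trace through this code step by step.

Initialize: result = 0
Initialize: arr = [5, 3, 5, 7, 6, 4]
Initialize: values = [1, 6, 7, 1, 8, 5]
Entering loop: for elem, val in zip(arr, values):

After execution: result = 133
133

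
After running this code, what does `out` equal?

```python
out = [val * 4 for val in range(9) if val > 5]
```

Let's trace through this code step by step.

Initialize: out = [val * 4 for val in range(9) if val > 5]

After execution: out = [24, 28, 32]
[24, 28, 32]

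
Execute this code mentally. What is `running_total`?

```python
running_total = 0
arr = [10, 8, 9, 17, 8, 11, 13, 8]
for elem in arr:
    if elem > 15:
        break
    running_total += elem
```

Let's trace through this code step by step.

Initialize: running_total = 0
Initialize: arr = [10, 8, 9, 17, 8, 11, 13, 8]
Entering loop: for elem in arr:

After execution: running_total = 27
27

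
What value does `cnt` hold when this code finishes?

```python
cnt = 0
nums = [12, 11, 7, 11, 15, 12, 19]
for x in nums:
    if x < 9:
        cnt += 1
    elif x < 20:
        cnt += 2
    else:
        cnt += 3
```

Let's trace through this code step by step.

Initialize: cnt = 0
Initialize: nums = [12, 11, 7, 11, 15, 12, 19]
Entering loop: for x in nums:

After execution: cnt = 13
13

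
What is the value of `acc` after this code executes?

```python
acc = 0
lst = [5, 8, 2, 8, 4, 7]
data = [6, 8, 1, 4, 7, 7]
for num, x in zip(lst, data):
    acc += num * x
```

Let's trace through this code step by step.

Initialize: acc = 0
Initialize: lst = [5, 8, 2, 8, 4, 7]
Initialize: data = [6, 8, 1, 4, 7, 7]
Entering loop: for num, x in zip(lst, data):

After execution: acc = 205
205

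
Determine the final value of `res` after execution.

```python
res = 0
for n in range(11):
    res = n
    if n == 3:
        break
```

Let's trace through this code step by step.

Initialize: res = 0
Entering loop: for n in range(11):

After execution: res = 3
3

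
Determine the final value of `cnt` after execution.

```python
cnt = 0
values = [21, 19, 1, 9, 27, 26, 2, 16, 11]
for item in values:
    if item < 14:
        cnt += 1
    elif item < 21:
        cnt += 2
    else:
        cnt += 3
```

Let's trace through this code step by step.

Initialize: cnt = 0
Initialize: values = [21, 19, 1, 9, 27, 26, 2, 16, 11]
Entering loop: for item in values:

After execution: cnt = 17
17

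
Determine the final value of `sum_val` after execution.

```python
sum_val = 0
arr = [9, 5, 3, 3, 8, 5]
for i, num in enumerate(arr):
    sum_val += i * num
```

Let's trace through this code step by step.

Initialize: sum_val = 0
Initialize: arr = [9, 5, 3, 3, 8, 5]
Entering loop: for i, num in enumerate(arr):

After execution: sum_val = 77
77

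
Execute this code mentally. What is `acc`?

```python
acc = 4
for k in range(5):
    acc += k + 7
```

Let's trace through this code step by step.

Initialize: acc = 4
Entering loop: for k in range(5):

After execution: acc = 49
49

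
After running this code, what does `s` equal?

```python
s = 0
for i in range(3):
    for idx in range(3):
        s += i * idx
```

Let's trace through this code step by step.

Initialize: s = 0
Entering loop: for i in range(3):

After execution: s = 9
9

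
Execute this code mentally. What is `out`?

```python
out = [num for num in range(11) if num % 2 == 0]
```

Let's trace through this code step by step.

Initialize: out = [num for num in range(11) if num % 2 == 0]

After execution: out = [0, 2, 4, 6, 8, 10]
[0, 2, 4, 6, 8, 10]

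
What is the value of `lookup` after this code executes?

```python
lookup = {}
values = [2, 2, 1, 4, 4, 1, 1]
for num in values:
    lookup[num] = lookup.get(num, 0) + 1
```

Let's trace through this code step by step.

Initialize: lookup = {}
Initialize: values = [2, 2, 1, 4, 4, 1, 1]
Entering loop: for num in values:

After execution: lookup = {2: 2, 1: 3, 4: 2}
{2: 2, 1: 3, 4: 2}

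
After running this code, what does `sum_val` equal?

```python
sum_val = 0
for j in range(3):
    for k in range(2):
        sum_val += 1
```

Let's trace through this code step by step.

Initialize: sum_val = 0
Entering loop: for j in range(3):

After execution: sum_val = 6
6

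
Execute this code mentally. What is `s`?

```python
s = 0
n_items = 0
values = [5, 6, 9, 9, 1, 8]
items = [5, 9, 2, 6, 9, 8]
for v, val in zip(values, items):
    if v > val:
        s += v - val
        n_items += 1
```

Let's trace through this code step by step.

Initialize: s = 0
Initialize: n_items = 0
Initialize: values = [5, 6, 9, 9, 1, 8]
Initialize: items = [5, 9, 2, 6, 9, 8]
Entering loop: for v, val in zip(values, items):

After execution: s = 10
10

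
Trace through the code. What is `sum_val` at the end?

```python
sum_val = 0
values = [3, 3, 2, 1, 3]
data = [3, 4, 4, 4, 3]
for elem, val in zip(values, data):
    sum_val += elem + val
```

Let's trace through this code step by step.

Initialize: sum_val = 0
Initialize: values = [3, 3, 2, 1, 3]
Initialize: data = [3, 4, 4, 4, 3]
Entering loop: for elem, val in zip(values, data):

After execution: sum_val = 30
30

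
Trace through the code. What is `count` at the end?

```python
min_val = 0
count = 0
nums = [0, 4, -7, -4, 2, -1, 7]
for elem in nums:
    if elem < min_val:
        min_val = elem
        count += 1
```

Let's trace through this code step by step.

Initialize: min_val = 0
Initialize: count = 0
Initialize: nums = [0, 4, -7, -4, 2, -1, 7]
Entering loop: for elem in nums:

After execution: count = 1
1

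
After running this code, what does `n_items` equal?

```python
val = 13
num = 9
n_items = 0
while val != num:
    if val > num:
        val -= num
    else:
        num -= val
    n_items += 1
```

Let's trace through this code step by step.

Initialize: val = 13
Initialize: num = 9
Initialize: n_items = 0
Entering loop: while val != num:

After execution: n_items = 6
6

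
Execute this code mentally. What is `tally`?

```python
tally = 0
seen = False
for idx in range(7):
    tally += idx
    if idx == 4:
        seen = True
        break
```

Let's trace through this code step by step.

Initialize: tally = 0
Initialize: seen = False
Entering loop: for idx in range(7):

After execution: tally = 10
10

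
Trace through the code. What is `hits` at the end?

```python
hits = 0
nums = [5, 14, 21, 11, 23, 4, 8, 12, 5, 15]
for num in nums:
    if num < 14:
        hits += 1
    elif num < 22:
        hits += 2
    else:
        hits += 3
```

Let's trace through this code step by step.

Initialize: hits = 0
Initialize: nums = [5, 14, 21, 11, 23, 4, 8, 12, 5, 15]
Entering loop: for num in nums:

After execution: hits = 15
15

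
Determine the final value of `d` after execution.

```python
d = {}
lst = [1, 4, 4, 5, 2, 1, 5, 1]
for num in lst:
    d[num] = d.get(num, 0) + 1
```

Let's trace through this code step by step.

Initialize: d = {}
Initialize: lst = [1, 4, 4, 5, 2, 1, 5, 1]
Entering loop: for num in lst:

After execution: d = {1: 3, 4: 2, 5: 2, 2: 1}
{1: 3, 4: 2, 5: 2, 2: 1}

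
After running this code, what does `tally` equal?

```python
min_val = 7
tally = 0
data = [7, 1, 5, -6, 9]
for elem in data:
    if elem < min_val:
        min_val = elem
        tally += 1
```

Let's trace through this code step by step.

Initialize: min_val = 7
Initialize: tally = 0
Initialize: data = [7, 1, 5, -6, 9]
Entering loop: for elem in data:

After execution: tally = 2
2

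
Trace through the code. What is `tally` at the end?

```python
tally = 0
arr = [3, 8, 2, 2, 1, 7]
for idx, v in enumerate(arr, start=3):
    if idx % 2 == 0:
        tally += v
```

Let's trace through this code step by step.

Initialize: tally = 0
Initialize: arr = [3, 8, 2, 2, 1, 7]
Entering loop: for idx, v in enumerate(arr, start=3):

After execution: tally = 17
17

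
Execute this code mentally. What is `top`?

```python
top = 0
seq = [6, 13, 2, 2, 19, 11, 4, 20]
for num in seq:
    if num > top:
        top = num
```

Let's trace through this code step by step.

Initialize: top = 0
Initialize: seq = [6, 13, 2, 2, 19, 11, 4, 20]
Entering loop: for num in seq:

After execution: top = 20
20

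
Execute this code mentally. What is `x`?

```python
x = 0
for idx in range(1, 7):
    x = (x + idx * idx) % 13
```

Let's trace through this code step by step.

Initialize: x = 0
Entering loop: for idx in range(1, 7):

After execution: x = 0
0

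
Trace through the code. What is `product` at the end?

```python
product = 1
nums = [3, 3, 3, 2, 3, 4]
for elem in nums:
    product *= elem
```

Let's trace through this code step by step.

Initialize: product = 1
Initialize: nums = [3, 3, 3, 2, 3, 4]
Entering loop: for elem in nums:

After execution: product = 648
648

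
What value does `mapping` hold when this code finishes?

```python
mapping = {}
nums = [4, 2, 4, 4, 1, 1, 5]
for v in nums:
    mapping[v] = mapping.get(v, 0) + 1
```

Let's trace through this code step by step.

Initialize: mapping = {}
Initialize: nums = [4, 2, 4, 4, 1, 1, 5]
Entering loop: for v in nums:

After execution: mapping = {4: 3, 2: 1, 1: 2, 5: 1}
{4: 3, 2: 1, 1: 2, 5: 1}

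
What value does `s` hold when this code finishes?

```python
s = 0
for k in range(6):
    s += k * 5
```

Let's trace through this code step by step.

Initialize: s = 0
Entering loop: for k in range(6):

After execution: s = 75
75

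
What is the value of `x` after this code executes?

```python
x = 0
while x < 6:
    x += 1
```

Let's trace through this code step by step.

Initialize: x = 0
Entering loop: while x < 6:

After execution: x = 6
6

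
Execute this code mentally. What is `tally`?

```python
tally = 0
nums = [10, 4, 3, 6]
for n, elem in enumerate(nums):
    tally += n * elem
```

Let's trace through this code step by step.

Initialize: tally = 0
Initialize: nums = [10, 4, 3, 6]
Entering loop: for n, elem in enumerate(nums):

After execution: tally = 28
28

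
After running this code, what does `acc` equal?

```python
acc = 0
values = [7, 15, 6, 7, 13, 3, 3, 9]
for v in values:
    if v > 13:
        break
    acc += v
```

Let's trace through this code step by step.

Initialize: acc = 0
Initialize: values = [7, 15, 6, 7, 13, 3, 3, 9]
Entering loop: for v in values:

After execution: acc = 7
7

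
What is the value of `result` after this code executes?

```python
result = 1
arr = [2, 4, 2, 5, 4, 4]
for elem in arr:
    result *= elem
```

Let's trace through this code step by step.

Initialize: result = 1
Initialize: arr = [2, 4, 2, 5, 4, 4]
Entering loop: for elem in arr:

After execution: result = 1280
1280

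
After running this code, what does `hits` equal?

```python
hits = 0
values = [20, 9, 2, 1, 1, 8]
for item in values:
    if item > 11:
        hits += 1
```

Let's trace through this code step by step.

Initialize: hits = 0
Initialize: values = [20, 9, 2, 1, 1, 8]
Entering loop: for item in values:

After execution: hits = 1
1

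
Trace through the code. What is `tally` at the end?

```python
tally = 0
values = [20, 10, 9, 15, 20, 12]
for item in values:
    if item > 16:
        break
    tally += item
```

Let's trace through this code step by step.

Initialize: tally = 0
Initialize: values = [20, 10, 9, 15, 20, 12]
Entering loop: for item in values:

After execution: tally = 0
0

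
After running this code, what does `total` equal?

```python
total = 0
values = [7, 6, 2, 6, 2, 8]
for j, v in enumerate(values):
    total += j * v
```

Let's trace through this code step by step.

Initialize: total = 0
Initialize: values = [7, 6, 2, 6, 2, 8]
Entering loop: for j, v in enumerate(values):

After execution: total = 76
76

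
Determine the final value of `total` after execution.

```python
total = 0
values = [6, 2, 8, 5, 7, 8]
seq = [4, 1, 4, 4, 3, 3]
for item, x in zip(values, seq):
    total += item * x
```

Let's trace through this code step by step.

Initialize: total = 0
Initialize: values = [6, 2, 8, 5, 7, 8]
Initialize: seq = [4, 1, 4, 4, 3, 3]
Entering loop: for item, x in zip(values, seq):

After execution: total = 123
123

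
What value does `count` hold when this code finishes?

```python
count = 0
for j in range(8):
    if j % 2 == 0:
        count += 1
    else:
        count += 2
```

Let's trace through this code step by step.

Initialize: count = 0
Entering loop: for j in range(8):

After execution: count = 12
12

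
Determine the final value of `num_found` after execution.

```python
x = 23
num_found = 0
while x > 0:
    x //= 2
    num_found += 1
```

Let's trace through this code step by step.

Initialize: x = 23
Initialize: num_found = 0
Entering loop: while x > 0:

After execution: num_found = 5
5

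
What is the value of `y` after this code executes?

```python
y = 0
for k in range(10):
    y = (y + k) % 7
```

Let's trace through this code step by step.

Initialize: y = 0
Entering loop: for k in range(10):

After execution: y = 3
3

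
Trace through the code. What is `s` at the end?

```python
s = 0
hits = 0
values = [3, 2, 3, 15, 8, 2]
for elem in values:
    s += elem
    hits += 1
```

Let's trace through this code step by step.

Initialize: s = 0
Initialize: hits = 0
Initialize: values = [3, 2, 3, 15, 8, 2]
Entering loop: for elem in values:

After execution: s = 33
33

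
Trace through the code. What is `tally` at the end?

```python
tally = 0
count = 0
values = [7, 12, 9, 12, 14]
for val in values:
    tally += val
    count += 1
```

Let's trace through this code step by step.

Initialize: tally = 0
Initialize: count = 0
Initialize: values = [7, 12, 9, 12, 14]
Entering loop: for val in values:

After execution: tally = 54
54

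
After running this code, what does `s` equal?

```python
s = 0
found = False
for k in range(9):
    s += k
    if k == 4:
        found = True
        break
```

Let's trace through this code step by step.

Initialize: s = 0
Initialize: found = False
Entering loop: for k in range(9):

After execution: s = 10
10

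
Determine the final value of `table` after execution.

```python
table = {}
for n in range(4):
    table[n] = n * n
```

Let's trace through this code step by step.

Initialize: table = {}
Entering loop: for n in range(4):

After execution: table = {0: 0, 1: 1, 2: 4, 3: 9}
{0: 0, 1: 1, 2: 4, 3: 9}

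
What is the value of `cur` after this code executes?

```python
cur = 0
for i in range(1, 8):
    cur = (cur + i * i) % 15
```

Let's trace through this code step by step.

Initialize: cur = 0
Entering loop: for i in range(1, 8):

After execution: cur = 5
5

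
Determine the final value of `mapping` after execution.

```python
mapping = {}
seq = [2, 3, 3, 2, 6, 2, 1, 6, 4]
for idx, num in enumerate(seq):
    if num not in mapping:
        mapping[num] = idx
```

Let's trace through this code step by step.

Initialize: mapping = {}
Initialize: seq = [2, 3, 3, 2, 6, 2, 1, 6, 4]
Entering loop: for idx, num in enumerate(seq):

After execution: mapping = {2: 0, 3: 1, 6: 4, 1: 6, 4: 8}
{2: 0, 3: 1, 6: 4, 1: 6, 4: 8}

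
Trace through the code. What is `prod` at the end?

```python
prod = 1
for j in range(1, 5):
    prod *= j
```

Let's trace through this code step by step.

Initialize: prod = 1
Entering loop: for j in range(1, 5):

After execution: prod = 24
24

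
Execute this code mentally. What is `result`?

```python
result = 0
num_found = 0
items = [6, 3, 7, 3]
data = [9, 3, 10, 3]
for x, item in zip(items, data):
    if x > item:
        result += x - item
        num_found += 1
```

Let's trace through this code step by step.

Initialize: result = 0
Initialize: num_found = 0
Initialize: items = [6, 3, 7, 3]
Initialize: data = [9, 3, 10, 3]
Entering loop: for x, item in zip(items, data):

After execution: result = 0
0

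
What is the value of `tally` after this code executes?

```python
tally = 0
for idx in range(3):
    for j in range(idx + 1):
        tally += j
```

Let's trace through this code step by step.

Initialize: tally = 0
Entering loop: for idx in range(3):

After execution: tally = 4
4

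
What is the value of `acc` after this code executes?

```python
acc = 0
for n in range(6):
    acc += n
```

Let's trace through this code step by step.

Initialize: acc = 0
Entering loop: for n in range(6):

After execution: acc = 15
15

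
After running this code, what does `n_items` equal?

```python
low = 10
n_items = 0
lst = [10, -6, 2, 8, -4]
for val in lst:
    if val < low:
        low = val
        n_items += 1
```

Let's trace through this code step by step.

Initialize: low = 10
Initialize: n_items = 0
Initialize: lst = [10, -6, 2, 8, -4]
Entering loop: for val in lst:

After execution: n_items = 1
1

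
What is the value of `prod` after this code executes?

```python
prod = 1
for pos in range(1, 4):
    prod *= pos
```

Let's trace through this code step by step.

Initialize: prod = 1
Entering loop: for pos in range(1, 4):

After execution: prod = 6
6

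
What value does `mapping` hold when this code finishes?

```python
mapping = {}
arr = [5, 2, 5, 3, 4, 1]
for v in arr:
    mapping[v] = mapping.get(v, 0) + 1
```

Let's trace through this code step by step.

Initialize: mapping = {}
Initialize: arr = [5, 2, 5, 3, 4, 1]
Entering loop: for v in arr:

After execution: mapping = {5: 2, 2: 1, 3: 1, 4: 1, 1: 1}
{5: 2, 2: 1, 3: 1, 4: 1, 1: 1}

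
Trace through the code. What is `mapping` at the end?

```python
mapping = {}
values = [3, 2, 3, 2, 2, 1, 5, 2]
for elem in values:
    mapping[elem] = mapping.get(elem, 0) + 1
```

Let's trace through this code step by step.

Initialize: mapping = {}
Initialize: values = [3, 2, 3, 2, 2, 1, 5, 2]
Entering loop: for elem in values:

After execution: mapping = {3: 2, 2: 4, 1: 1, 5: 1}
{3: 2, 2: 4, 1: 1, 5: 1}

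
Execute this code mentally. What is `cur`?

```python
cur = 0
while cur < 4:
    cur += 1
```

Let's trace through this code step by step.

Initialize: cur = 0
Entering loop: while cur < 4:

After execution: cur = 4
4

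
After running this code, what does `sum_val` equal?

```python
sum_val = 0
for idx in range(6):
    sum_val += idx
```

Let's trace through this code step by step.

Initialize: sum_val = 0
Entering loop: for idx in range(6):

After execution: sum_val = 15
15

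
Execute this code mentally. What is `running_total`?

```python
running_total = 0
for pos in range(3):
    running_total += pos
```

Let's trace through this code step by step.

Initialize: running_total = 0
Entering loop: for pos in range(3):

After execution: running_total = 3
3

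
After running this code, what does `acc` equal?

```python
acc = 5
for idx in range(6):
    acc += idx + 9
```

Let's trace through this code step by step.

Initialize: acc = 5
Entering loop: for idx in range(6):

After execution: acc = 74
74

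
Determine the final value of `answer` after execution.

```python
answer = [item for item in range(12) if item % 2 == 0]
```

Let's trace through this code step by step.

Initialize: answer = [item for item in range(12) if item % 2 == 0]

After execution: answer = [0, 2, 4, 6, 8, 10]
[0, 2, 4, 6, 8, 10]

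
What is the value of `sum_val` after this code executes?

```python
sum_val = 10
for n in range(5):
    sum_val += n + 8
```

Let's trace through this code step by step.

Initialize: sum_val = 10
Entering loop: for n in range(5):

After execution: sum_val = 60
60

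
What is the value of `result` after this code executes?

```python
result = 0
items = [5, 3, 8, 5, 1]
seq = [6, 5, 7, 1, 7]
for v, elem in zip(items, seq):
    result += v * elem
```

Let's trace through this code step by step.

Initialize: result = 0
Initialize: items = [5, 3, 8, 5, 1]
Initialize: seq = [6, 5, 7, 1, 7]
Entering loop: for v, elem in zip(items, seq):

After execution: result = 113
113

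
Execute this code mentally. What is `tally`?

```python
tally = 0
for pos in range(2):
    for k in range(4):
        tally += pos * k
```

Let's trace through this code step by step.

Initialize: tally = 0
Entering loop: for pos in range(2):

After execution: tally = 6
6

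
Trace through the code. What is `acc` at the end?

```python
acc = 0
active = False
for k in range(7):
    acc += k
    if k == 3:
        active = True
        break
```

Let's trace through this code step by step.

Initialize: acc = 0
Initialize: active = False
Entering loop: for k in range(7):

After execution: acc = 6
6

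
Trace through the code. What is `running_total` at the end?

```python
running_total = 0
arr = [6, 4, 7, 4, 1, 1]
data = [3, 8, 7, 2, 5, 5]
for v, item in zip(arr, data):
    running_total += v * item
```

Let's trace through this code step by step.

Initialize: running_total = 0
Initialize: arr = [6, 4, 7, 4, 1, 1]
Initialize: data = [3, 8, 7, 2, 5, 5]
Entering loop: for v, item in zip(arr, data):

After execution: running_total = 117
117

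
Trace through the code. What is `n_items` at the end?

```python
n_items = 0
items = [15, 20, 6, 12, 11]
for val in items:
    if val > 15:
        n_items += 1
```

Let's trace through this code step by step.

Initialize: n_items = 0
Initialize: items = [15, 20, 6, 12, 11]
Entering loop: for val in items:

After execution: n_items = 1
1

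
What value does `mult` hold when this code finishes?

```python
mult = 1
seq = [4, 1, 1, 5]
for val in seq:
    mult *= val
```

Let's trace through this code step by step.

Initialize: mult = 1
Initialize: seq = [4, 1, 1, 5]
Entering loop: for val in seq:

After execution: mult = 20
20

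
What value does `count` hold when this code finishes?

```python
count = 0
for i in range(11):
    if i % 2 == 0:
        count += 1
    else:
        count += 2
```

Let's trace through this code step by step.

Initialize: count = 0
Entering loop: for i in range(11):

After execution: count = 16
16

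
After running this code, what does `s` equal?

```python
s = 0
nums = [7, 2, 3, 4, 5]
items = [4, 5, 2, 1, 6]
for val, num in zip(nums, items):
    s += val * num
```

Let's trace through this code step by step.

Initialize: s = 0
Initialize: nums = [7, 2, 3, 4, 5]
Initialize: items = [4, 5, 2, 1, 6]
Entering loop: for val, num in zip(nums, items):

After execution: s = 78
78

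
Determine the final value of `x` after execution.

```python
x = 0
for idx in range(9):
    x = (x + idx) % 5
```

Let's trace through this code step by step.

Initialize: x = 0
Entering loop: for idx in range(9):

After execution: x = 1
1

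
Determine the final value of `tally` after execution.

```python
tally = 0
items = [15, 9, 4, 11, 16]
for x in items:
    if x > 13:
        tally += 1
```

Let's trace through this code step by step.

Initialize: tally = 0
Initialize: items = [15, 9, 4, 11, 16]
Entering loop: for x in items:

After execution: tally = 2
2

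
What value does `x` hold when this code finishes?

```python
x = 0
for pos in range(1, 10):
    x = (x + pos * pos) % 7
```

Let's trace through this code step by step.

Initialize: x = 0
Entering loop: for pos in range(1, 10):

After execution: x = 5
5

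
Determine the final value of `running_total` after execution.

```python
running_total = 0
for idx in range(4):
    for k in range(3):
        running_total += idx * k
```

Let's trace through this code step by step.

Initialize: running_total = 0
Entering loop: for idx in range(4):

After execution: running_total = 18
18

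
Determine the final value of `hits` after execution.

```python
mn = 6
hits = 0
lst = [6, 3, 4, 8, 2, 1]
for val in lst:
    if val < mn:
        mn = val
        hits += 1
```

Let's trace through this code step by step.

Initialize: mn = 6
Initialize: hits = 0
Initialize: lst = [6, 3, 4, 8, 2, 1]
Entering loop: for val in lst:

After execution: hits = 3
3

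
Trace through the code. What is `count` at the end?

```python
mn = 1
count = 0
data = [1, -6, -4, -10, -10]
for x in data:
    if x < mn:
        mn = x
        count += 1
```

Let's trace through this code step by step.

Initialize: mn = 1
Initialize: count = 0
Initialize: data = [1, -6, -4, -10, -10]
Entering loop: for x in data:

After execution: count = 2
2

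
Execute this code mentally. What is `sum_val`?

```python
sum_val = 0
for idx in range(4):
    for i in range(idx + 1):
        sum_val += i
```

Let's trace through this code step by step.

Initialize: sum_val = 0
Entering loop: for idx in range(4):

After execution: sum_val = 10
10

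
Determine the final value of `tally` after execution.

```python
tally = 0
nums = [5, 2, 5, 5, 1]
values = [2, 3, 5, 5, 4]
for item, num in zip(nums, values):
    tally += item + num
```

Let's trace through this code step by step.

Initialize: tally = 0
Initialize: nums = [5, 2, 5, 5, 1]
Initialize: values = [2, 3, 5, 5, 4]
Entering loop: for item, num in zip(nums, values):

After execution: tally = 37
37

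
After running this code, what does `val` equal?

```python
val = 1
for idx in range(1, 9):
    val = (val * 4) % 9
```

Let's trace through this code step by step.

Initialize: val = 1
Entering loop: for idx in range(1, 9):

After execution: val = 7
7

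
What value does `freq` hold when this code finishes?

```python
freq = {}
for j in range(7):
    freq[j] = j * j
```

Let's trace through this code step by step.

Initialize: freq = {}
Entering loop: for j in range(7):

After execution: freq = {0: 0, 1: 1, 2: 4, 3: 9, 4: 16, 5: 25, 6: 36}
{0: 0, 1: 1, 2: 4, 3: 9, 4: 16, 5: 25, 6: 36}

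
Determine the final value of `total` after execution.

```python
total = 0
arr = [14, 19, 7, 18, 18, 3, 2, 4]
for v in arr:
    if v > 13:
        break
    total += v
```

Let's trace through this code step by step.

Initialize: total = 0
Initialize: arr = [14, 19, 7, 18, 18, 3, 2, 4]
Entering loop: for v in arr:

After execution: total = 0
0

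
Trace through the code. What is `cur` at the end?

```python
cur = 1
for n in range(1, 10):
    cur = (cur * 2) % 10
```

Let's trace through this code step by step.

Initialize: cur = 1
Entering loop: for n in range(1, 10):

After execution: cur = 2
2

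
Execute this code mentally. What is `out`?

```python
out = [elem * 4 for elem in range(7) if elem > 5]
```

Let's trace through this code step by step.

Initialize: out = [elem * 4 for elem in range(7) if elem > 5]

After execution: out = [24]
[24]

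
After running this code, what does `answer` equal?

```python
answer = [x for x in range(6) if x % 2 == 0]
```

Let's trace through this code step by step.

Initialize: answer = [x for x in range(6) if x % 2 == 0]

After execution: answer = [0, 2, 4]
[0, 2, 4]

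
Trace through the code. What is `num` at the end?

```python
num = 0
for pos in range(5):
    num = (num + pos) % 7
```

Let's trace through this code step by step.

Initialize: num = 0
Entering loop: for pos in range(5):

After execution: num = 3
3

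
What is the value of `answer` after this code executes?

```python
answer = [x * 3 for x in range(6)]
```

Let's trace through this code step by step.

Initialize: answer = [x * 3 for x in range(6)]

After execution: answer = [0, 3, 6, 9, 12, 15]
[0, 3, 6, 9, 12, 15]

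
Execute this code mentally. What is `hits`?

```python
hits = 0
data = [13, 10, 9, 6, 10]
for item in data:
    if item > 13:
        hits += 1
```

Let's trace through this code step by step.

Initialize: hits = 0
Initialize: data = [13, 10, 9, 6, 10]
Entering loop: for item in data:

After execution: hits = 0
0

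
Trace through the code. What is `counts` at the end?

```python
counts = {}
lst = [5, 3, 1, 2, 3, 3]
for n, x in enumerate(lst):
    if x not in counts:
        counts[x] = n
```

Let's trace through this code step by step.

Initialize: counts = {}
Initialize: lst = [5, 3, 1, 2, 3, 3]
Entering loop: for n, x in enumerate(lst):

After execution: counts = {5: 0, 3: 1, 1: 2, 2: 3}
{5: 0, 3: 1, 1: 2, 2: 3}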